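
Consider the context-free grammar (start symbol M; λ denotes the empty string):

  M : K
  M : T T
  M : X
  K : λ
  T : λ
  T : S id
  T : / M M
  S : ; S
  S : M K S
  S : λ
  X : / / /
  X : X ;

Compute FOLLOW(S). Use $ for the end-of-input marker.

In T : S id: add FIRST(id) = { id }.
In S : ; S: S is at the end, add FOLLOW(S) = { id }.
In S : M K S: S is at the end, add FOLLOW(S) = { id }.
Union: FOLLOW(S) = { id }.

{ id }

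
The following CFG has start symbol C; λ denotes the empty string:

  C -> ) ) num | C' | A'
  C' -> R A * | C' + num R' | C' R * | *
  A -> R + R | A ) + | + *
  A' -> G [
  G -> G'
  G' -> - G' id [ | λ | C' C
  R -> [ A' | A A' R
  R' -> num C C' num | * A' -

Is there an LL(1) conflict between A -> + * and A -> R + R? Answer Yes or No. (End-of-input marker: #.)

FIRST(+ *) = { + } and FIRST(R + R) = { +, [ }.
Both contain +, so the two alternatives are not disjoint — LL(1) conflict.

Yes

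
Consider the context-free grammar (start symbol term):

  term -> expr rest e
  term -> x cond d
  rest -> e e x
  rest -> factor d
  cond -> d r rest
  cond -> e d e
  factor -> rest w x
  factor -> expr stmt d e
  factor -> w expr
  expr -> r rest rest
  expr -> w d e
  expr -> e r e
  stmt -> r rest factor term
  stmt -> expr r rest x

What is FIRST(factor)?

From factor -> rest w x: add FIRST(rest) = { e, r, w }.
From factor -> expr stmt d e: add FIRST(expr) = { e, r, w }.
factor -> w expr contributes {w}.
Union: FIRST(factor) = { e, r, w }.

{ e, r, w }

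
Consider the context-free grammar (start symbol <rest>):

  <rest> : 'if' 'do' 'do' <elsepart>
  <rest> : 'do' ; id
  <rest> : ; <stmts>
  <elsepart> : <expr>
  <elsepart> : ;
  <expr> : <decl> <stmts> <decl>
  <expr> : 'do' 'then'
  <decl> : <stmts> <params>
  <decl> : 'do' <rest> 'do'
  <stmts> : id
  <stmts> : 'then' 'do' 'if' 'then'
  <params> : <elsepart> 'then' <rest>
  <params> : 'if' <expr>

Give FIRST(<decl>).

From <decl> : <stmts> <params>: add FIRST(<stmts>) = { 'then', id }.
<decl> : 'do' <rest> 'do' contributes {'do'}.
Union: FIRST(<decl>) = { 'do', 'then', id }.

{ 'do', 'then', id }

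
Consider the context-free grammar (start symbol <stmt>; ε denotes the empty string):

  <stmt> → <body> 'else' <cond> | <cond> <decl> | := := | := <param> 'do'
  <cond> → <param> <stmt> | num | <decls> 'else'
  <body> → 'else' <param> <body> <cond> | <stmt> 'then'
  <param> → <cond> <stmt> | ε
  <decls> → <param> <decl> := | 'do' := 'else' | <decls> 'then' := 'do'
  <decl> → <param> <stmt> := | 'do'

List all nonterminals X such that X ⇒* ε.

Directly nullable (have an ε-production): <param>.
No other nonterminal has a production whose RHS symbols are all nullable.

{ <param> }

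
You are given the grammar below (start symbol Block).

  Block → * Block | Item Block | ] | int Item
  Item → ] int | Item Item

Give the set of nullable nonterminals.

No nonterminal has an empty production or an RHS whose symbols are all nullable.

{ } (none)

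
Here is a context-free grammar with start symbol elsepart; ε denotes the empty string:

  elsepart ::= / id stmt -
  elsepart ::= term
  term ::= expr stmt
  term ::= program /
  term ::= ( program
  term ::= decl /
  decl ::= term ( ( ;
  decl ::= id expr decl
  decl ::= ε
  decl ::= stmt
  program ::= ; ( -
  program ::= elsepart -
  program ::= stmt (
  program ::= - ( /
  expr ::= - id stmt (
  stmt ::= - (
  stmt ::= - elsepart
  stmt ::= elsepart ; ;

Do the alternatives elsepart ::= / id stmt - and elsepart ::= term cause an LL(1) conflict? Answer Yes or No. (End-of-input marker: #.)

FIRST(/ id stmt -) = { / } and FIRST(term) = { (, -, /, ;, id }.
Both contain /, so the two alternatives are not disjoint — LL(1) conflict.

Yes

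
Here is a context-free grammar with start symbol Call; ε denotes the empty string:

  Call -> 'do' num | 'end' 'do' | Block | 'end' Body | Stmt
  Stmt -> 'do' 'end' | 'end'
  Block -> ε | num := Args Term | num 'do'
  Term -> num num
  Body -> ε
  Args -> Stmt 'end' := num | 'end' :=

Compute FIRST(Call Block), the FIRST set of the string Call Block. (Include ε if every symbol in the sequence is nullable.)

Add FIRST(Call)\{ε} = { 'do', 'end', num }; Call is nullable, continue.
Add FIRST(Block)\{ε} = { num }; Block is nullable, continue.
Every symbol is nullable, so include ε.

{ 'do', 'end', num, ε }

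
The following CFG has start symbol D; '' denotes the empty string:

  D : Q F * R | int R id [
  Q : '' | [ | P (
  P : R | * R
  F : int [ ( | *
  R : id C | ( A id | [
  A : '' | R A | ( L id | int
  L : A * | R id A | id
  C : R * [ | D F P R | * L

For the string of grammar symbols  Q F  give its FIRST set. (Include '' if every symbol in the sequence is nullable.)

Add FIRST(Q)\{''} = { (, *, [, id }; Q is nullable, continue.
Add FIRST(F) = { *, int }; F is not nullable, stop.

{ (, *, [, id, int }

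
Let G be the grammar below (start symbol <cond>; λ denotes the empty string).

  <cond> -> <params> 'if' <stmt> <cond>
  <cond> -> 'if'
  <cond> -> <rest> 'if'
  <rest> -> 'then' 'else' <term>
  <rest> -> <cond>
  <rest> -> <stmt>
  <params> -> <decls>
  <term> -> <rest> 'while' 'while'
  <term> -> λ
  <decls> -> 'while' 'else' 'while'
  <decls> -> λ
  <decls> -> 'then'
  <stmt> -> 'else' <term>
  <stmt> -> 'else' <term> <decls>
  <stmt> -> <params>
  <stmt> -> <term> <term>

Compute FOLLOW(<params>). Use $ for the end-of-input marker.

In <cond> -> <params> 'if' <stmt> <cond>: add FIRST('if' <stmt> <cond>) = { 'if' }.
In <stmt> -> <params>: <params> is at the end, add FOLLOW(<stmt>) = { 'else', 'if', 'then', 'while' }.
Union: FOLLOW(<params>) = { 'else', 'if', 'then', 'while' }.

{ 'else', 'if', 'then', 'while' }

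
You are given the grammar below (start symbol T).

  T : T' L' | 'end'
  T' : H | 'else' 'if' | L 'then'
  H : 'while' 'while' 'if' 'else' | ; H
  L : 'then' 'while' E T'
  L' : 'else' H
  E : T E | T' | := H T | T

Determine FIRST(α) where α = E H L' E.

{ 'else', 'end', 'then', 'while', :=, ; }

Add FIRST(E) = { 'else', 'end', 'then', 'while', :=, ; }; E is not nullable, stop.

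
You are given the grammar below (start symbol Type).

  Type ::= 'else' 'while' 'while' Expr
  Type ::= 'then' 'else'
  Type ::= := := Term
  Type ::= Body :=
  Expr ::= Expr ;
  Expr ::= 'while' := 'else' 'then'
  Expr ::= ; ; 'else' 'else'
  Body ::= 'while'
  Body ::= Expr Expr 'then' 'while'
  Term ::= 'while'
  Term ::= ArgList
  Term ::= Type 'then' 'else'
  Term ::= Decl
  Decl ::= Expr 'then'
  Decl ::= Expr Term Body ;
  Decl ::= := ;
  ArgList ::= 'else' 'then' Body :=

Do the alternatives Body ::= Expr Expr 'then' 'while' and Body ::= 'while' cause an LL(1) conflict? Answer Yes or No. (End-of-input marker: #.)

Yes

FIRST(Expr Expr 'then' 'while') = { 'while', ; } and FIRST('while') = { 'while' }.
Both contain 'while', so the two alternatives are not disjoint — LL(1) conflict.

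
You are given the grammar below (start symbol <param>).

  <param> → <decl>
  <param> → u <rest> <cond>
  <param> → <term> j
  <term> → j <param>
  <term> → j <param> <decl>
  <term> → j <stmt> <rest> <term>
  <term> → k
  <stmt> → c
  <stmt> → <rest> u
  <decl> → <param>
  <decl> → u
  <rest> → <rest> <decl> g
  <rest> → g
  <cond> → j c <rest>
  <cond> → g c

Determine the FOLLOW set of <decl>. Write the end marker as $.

In <param> → <decl>: <decl> is at the end, add FOLLOW(<param>) = { $, g, j, k, u }.
In <term> → j <param> <decl>: <decl> is at the end, add FOLLOW(<term>) = { j }.
In <rest> → <rest> <decl> g: add FIRST(g) = { g }.
Union: FOLLOW(<decl>) = { $, g, j, k, u }.

{ $, g, j, k, u }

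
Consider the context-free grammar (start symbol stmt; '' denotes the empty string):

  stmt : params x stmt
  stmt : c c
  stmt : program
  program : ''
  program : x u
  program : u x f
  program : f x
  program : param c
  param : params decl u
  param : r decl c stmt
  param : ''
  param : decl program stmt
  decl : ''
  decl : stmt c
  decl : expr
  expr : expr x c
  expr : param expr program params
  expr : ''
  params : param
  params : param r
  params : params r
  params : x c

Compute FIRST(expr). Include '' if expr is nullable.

{ c, f, r, u, x, '' }

From expr : expr x c: expr nullable, take FIRST(expr) ∪ {x} = { c, f, r, u, x }.
From expr : param expr program params: param, expr, program, params nullable, take FIRST(param) ∪ FIRST(expr) ∪ FIRST(program) ∪ FIRST(params) = { c, f, r, u, x }; also '' since the whole RHS is nullable.
expr : '' contributes ''.
Union: FIRST(expr) = { c, f, r, u, x, '' }.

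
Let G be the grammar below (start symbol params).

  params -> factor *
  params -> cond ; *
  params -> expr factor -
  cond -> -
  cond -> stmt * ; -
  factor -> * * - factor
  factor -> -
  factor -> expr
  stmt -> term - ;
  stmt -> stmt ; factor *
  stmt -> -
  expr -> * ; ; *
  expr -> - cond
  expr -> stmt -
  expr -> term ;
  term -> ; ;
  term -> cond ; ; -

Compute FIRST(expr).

{ *, -, ; }

expr -> * ; ; * contributes {*}.
expr -> - cond contributes {-}.
From expr -> stmt -: add FIRST(stmt) = { -, ; }.
From expr -> term ;: add FIRST(term) = { -, ; }.
Union: FIRST(expr) = { *, -, ; }.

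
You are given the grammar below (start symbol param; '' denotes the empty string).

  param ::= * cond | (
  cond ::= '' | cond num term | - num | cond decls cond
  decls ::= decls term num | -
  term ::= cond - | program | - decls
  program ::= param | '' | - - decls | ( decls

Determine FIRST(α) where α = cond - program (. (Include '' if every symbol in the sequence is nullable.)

Add FIRST(cond)\{''} = { -, num }; cond is nullable, continue.
- is a terminal; add {-} and stop.

{ -, num }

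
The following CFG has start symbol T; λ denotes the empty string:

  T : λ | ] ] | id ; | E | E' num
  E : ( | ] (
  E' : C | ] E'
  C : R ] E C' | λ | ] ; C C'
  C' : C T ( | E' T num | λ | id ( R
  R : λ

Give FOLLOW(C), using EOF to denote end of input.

In E' : C: C is at the end, add FOLLOW(E') = { (, ], id, num }.
In C : ] ; C C': add FIRST(C')\{λ} = { (, ], id, num }.
  Since C' is nullable, also add FOLLOW(C) = { (, ], id, num }.
In C' : C T (: add FIRST(T () = { (, ], id, num }.
Union: FOLLOW(C) = { (, ], id, num }.

{ (, ], id, num }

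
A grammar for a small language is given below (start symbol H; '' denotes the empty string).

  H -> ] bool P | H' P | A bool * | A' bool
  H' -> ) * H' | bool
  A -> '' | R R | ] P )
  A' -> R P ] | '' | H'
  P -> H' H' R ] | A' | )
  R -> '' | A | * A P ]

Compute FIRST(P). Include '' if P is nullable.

From P -> H' H' R ]: add FIRST(H') = { ), bool }.
From P -> A': add FIRST(A') = { ), *, ], bool, '' } (including '' since A' is nullable).
P -> ) contributes {)}.
Union: FIRST(P) = { ), *, ], bool, '' }.

{ ), *, ], bool, '' }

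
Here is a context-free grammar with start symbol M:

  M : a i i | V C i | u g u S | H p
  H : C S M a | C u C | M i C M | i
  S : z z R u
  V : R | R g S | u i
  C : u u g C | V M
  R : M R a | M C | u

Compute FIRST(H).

{ a, i, u }

From H : C S M a: add FIRST(C) = { a, i, u }.
From H : C u C: add FIRST(C) = { a, i, u }.
From H : M i C M: add FIRST(M) = { a, i, u }.
H : i contributes {i}.
Union: FIRST(H) = { a, i, u }.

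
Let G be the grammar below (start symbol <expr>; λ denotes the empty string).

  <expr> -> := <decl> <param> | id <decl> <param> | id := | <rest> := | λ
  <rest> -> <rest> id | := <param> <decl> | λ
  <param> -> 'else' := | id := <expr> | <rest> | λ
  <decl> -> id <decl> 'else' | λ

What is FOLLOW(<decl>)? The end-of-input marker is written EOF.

In <expr> -> := <decl> <param>: add FIRST(<param>)\{λ} = { 'else', :=, id }.
  Since <param> is nullable, also add FOLLOW(<expr>) = { EOF, :=, id }.
In <expr> -> id <decl> <param>: add FIRST(<param>)\{λ} = { 'else', :=, id }.
  Since <param> is nullable, also add FOLLOW(<expr>) = { EOF, :=, id }.
In <rest> -> := <param> <decl>: <decl> is at the end, add FOLLOW(<rest>) = { EOF, :=, id }.
In <decl> -> id <decl> 'else': add FIRST('else') = { 'else' }.
Union: FOLLOW(<decl>) = { EOF, 'else', :=, id }.

{ EOF, 'else', :=, id }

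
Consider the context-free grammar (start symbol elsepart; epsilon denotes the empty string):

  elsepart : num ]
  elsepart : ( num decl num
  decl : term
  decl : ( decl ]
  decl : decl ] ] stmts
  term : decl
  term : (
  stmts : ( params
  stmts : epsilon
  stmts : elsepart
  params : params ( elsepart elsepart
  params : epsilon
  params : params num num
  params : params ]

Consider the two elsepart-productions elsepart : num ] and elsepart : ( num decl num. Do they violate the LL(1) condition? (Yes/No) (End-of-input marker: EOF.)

No

FIRST(num ]) = { num } and FIRST(( num decl num) = { ( }.
The FIRST sets are disjoint and neither alternative is nullable — no conflict.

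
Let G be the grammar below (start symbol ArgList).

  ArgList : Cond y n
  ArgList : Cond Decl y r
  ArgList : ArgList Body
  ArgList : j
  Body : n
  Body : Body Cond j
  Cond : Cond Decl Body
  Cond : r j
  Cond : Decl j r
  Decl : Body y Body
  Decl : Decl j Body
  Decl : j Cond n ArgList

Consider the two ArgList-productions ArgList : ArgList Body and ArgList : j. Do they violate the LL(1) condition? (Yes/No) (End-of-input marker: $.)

FIRST(ArgList Body) = { j, n, r } and FIRST(j) = { j }.
Both contain j, so the two alternatives are not disjoint — LL(1) conflict.

Yes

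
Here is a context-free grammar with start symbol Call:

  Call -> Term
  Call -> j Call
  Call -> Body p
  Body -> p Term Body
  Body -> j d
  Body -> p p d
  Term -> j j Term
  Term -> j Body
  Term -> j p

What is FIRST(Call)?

From Call -> Term: add FIRST(Term) = { j }.
Call -> j Call contributes {j}.
From Call -> Body p: add FIRST(Body) = { j, p }.
Union: FIRST(Call) = { j, p }.

{ j, p }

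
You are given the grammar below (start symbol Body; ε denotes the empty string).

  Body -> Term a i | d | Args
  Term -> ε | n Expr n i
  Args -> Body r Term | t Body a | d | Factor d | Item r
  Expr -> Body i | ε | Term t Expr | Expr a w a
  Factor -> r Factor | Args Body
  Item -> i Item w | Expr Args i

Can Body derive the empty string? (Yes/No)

Nullable nonterminals: Expr, Term.
No production of Body has an RHS whose symbols are all nullable, so Body is not nullable.

No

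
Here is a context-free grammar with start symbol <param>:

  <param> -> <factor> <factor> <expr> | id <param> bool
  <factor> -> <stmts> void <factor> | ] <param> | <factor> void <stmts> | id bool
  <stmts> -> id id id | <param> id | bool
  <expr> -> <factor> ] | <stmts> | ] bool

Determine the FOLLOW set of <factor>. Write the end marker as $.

{ ], bool, id, void }

In <param> -> <factor> <factor> <expr>: add FIRST(<factor> <expr>) = { ], bool, id }.
In <param> -> <factor> <factor> <expr>: add FIRST(<expr>) = { ], bool, id }.
In <factor> -> <stmts> void <factor>: <factor> is at the end, add FOLLOW(<factor>) = { ], bool, id, void }.
In <factor> -> <factor> void <stmts>: add FIRST(void <stmts>) = { void }.
In <expr> -> <factor> ]: add FIRST(]) = { ] }.
Union: FOLLOW(<factor>) = { ], bool, id, void }.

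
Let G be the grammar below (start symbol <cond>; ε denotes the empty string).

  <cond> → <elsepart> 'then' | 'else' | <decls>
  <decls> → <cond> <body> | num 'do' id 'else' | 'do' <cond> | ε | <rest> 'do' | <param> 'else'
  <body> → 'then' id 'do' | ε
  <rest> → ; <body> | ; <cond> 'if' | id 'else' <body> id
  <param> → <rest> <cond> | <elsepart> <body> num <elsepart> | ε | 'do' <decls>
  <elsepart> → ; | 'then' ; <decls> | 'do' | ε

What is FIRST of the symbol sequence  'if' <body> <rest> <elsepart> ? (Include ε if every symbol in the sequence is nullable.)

{ 'if' }

'if' is a terminal; add {'if'} and stop.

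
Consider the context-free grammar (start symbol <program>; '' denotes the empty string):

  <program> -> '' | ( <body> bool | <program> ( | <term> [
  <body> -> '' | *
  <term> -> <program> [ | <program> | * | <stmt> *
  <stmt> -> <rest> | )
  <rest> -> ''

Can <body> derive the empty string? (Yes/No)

Yes

<body> has an ''-production, so <body> ⇒ ''.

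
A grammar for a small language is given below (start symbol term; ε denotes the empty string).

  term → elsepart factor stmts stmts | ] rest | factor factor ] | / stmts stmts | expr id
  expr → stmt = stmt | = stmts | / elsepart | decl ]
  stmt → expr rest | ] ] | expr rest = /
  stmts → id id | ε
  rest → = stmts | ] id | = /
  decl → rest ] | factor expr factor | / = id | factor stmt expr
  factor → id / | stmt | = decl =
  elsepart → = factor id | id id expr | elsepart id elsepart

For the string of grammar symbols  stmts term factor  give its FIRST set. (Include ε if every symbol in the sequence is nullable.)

Add FIRST(stmts)\{ε} = { id }; stmts is nullable, continue.
Add FIRST(term) = { /, =, ], id }; term is not nullable, stop.

{ /, =, ], id }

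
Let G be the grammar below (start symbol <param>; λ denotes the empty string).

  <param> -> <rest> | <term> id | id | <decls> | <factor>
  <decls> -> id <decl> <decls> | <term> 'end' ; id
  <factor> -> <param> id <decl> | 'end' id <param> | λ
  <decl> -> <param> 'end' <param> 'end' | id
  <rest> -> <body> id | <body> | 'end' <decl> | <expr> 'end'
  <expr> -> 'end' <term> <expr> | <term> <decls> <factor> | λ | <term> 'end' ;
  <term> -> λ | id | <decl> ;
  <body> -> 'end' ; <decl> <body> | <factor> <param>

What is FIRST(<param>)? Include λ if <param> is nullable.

{ 'end', id, λ }

From <param> -> <rest>: add FIRST(<rest>) = { 'end', id, λ } (including λ since <rest> is nullable).
From <param> -> <term> id: <term> nullable, take FIRST(<term>) ∪ {id} = { 'end', id }.
<param> -> id contributes {id}.
From <param> -> <decls>: add FIRST(<decls>) = { 'end', id }.
From <param> -> <factor>: add FIRST(<factor>) = { 'end', id, λ } (including λ since <factor> is nullable).
Union: FIRST(<param>) = { 'end', id, λ }.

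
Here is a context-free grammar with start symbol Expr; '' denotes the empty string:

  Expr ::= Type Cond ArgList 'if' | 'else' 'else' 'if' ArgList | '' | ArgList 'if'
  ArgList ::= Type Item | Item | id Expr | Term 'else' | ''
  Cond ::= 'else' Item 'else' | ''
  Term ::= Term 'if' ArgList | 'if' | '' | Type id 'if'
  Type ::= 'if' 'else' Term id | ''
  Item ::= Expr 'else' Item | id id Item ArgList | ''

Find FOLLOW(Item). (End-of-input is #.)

{ #, 'else', 'if', id }

In ArgList ::= Type Item: Item is at the end, add FOLLOW(ArgList) = { #, 'else', 'if', id }.
In ArgList ::= Item: Item is at the end, add FOLLOW(ArgList) = { #, 'else', 'if', id }.
In Cond ::= 'else' Item 'else': add FIRST('else') = { 'else' }.
In Item ::= Expr 'else' Item: Item is at the end, add FOLLOW(Item) = { #, 'else', 'if', id }.
In Item ::= id id Item ArgList: add FIRST(ArgList)\{''} = { 'else', 'if', id }.
  Since ArgList is nullable, also add FOLLOW(Item) = { #, 'else', 'if', id }.
Union: FOLLOW(Item) = { #, 'else', 'if', id }.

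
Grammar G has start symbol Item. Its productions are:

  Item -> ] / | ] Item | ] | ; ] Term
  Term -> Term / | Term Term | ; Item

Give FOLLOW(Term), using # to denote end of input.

In Item -> ; ] Term: Term is at the end, add FOLLOW(Item) = { #, /, ; }.
In Term -> Term /: add FIRST(/) = { / }.
In Term -> Term Term: add FIRST(Term) = { ; }.
In Term -> Term Term: Term is at the end, add FOLLOW(Term) = { #, /, ; }.
Union: FOLLOW(Term) = { #, /, ; }.

{ #, /, ; }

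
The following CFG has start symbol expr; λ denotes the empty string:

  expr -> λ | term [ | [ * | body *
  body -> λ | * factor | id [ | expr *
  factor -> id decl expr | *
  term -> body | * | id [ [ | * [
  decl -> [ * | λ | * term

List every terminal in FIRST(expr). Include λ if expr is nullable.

expr -> λ contributes λ.
From expr -> term [: term nullable, take FIRST(term) ∪ {[} = { *, [, id }.
expr -> [ * contributes {[}.
From expr -> body *: body nullable, take FIRST(body) ∪ {*} = { *, [, id }.
Union: FIRST(expr) = { *, [, id, λ }.

{ *, [, id, λ }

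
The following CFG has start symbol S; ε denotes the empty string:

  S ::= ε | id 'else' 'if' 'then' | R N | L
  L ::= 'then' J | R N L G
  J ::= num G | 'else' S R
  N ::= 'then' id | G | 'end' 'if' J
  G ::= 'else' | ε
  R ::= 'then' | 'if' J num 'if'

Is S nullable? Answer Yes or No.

Yes

S has an ε-production, so S ⇒ ε.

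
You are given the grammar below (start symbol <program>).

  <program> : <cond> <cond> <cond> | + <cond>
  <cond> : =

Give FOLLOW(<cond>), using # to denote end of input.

In <program> : <cond> <cond> <cond>: add FIRST(<cond> <cond>) = { = }.
In <program> : <cond> <cond> <cond>: add FIRST(<cond>) = { = }.
In <program> : <cond> <cond> <cond>: <cond> is at the end, add FOLLOW(<program>) = { # }.
In <program> : + <cond>: <cond> is at the end, add FOLLOW(<program>) = { # }.
Union: FOLLOW(<cond>) = { #, = }.

{ #, = }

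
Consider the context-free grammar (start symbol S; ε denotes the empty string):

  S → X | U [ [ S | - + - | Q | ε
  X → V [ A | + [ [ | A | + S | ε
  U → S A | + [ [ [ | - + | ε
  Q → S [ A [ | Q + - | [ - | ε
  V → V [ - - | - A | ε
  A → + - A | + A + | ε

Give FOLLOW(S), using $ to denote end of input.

{ $, +, [ }

S is the start symbol, so $ ∈ FOLLOW(S).
In S → U [ [ S: S is at the end, add FOLLOW(S) = { $, +, [ }.
In X → + S: S is at the end, add FOLLOW(X) = { $, +, [ }.
In U → S A: add FIRST(A)\{ε} = { + }.
  Since A is nullable, also add FOLLOW(U) = { [ }.
In Q → S [ A [: add FIRST([ A [) = { [ }.
Union: FOLLOW(S) = { $, +, [ }.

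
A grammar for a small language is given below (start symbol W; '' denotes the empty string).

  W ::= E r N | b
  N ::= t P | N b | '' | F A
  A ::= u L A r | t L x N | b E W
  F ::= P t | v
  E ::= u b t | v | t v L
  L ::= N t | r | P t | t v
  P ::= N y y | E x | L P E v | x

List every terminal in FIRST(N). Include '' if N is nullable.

N ::= t P contributes {t}.
From N ::= N b: N nullable, take FIRST(N) ∪ {b} = { b, r, t, u, v, x, y }.
N ::= '' contributes ''.
From N ::= F A: add FIRST(F) = { b, r, t, u, v, x, y }.
Union: FIRST(N) = { b, r, t, u, v, x, y, '' }.

{ b, r, t, u, v, x, y, '' }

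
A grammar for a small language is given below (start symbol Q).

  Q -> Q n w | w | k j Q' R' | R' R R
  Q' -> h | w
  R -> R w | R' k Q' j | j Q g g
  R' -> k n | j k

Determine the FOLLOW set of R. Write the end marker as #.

{ #, g, j, k, n, w }

In Q -> R' R R: add FIRST(R) = { j, k }.
In Q -> R' R R: R is at the end, add FOLLOW(Q) = { #, g, n }.
In R -> R w: add FIRST(w) = { w }.
Union: FOLLOW(R) = { #, g, j, k, n, w }.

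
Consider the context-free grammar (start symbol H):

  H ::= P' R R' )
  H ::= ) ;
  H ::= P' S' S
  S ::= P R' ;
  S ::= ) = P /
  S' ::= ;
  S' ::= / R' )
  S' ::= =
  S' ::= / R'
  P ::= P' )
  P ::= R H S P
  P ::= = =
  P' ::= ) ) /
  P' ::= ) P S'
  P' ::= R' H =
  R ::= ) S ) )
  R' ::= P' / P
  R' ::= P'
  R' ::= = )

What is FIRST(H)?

{ ), = }

From H ::= P' R R' ): add FIRST(P') = { ), = }.
H ::= ) ; contributes {)}.
From H ::= P' S' S: add FIRST(P') = { ), = }.
Union: FIRST(H) = { ), = }.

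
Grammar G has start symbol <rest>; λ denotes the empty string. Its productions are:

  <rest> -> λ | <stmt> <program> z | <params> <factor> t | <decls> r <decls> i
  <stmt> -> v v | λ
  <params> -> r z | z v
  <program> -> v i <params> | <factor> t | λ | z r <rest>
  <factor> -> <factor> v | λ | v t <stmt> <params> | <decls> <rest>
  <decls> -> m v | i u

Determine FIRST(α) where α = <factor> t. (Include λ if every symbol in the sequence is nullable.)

{ i, m, t, v }

Add FIRST(<factor>)\{λ} = { i, m, v }; <factor> is nullable, continue.
t is a terminal; add {t} and stop.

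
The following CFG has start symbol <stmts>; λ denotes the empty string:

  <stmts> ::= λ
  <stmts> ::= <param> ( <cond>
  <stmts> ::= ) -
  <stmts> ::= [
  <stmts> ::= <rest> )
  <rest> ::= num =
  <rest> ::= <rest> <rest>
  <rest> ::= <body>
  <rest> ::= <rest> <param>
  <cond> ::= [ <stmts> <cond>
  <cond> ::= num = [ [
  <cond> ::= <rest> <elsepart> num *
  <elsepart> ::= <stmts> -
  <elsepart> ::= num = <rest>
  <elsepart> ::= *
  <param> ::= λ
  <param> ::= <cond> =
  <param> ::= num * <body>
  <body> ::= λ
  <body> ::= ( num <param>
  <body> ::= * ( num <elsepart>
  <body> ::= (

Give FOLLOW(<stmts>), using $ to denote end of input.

{ $, (, ), *, -, [, num }

<stmts> is the start symbol, so $ ∈ FOLLOW(<stmts>).
In <cond> ::= [ <stmts> <cond>: add FIRST(<cond>) = { (, ), *, -, [, num }.
In <elsepart> ::= <stmts> -: add FIRST(-) = { - }.
Union: FOLLOW(<stmts>) = { $, (, ), *, -, [, num }.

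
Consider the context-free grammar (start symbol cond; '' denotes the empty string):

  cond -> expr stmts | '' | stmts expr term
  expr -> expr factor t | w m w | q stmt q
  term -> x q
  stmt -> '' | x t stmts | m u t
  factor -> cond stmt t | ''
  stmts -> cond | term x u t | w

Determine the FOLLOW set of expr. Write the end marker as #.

In cond -> expr stmts: add FIRST(stmts)\{''} = { q, w, x }.
  Since stmts is nullable, also add FOLLOW(cond) = { #, m, q, t, w, x }.
In cond -> stmts expr term: add FIRST(term) = { x }.
In expr -> expr factor t: add FIRST(factor t) = { m, q, t, w, x }.
Union: FOLLOW(expr) = { #, m, q, t, w, x }.

{ #, m, q, t, w, x }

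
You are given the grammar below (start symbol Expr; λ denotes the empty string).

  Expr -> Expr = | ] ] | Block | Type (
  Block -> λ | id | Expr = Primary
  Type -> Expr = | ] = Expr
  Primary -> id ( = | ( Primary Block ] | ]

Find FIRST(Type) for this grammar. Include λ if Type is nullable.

From Type -> Expr =: Expr nullable, take FIRST(Expr) ∪ {=} = { =, ], id }.
Type -> ] = Expr contributes {]}.
Union: FIRST(Type) = { =, ], id }.

{ =, ], id }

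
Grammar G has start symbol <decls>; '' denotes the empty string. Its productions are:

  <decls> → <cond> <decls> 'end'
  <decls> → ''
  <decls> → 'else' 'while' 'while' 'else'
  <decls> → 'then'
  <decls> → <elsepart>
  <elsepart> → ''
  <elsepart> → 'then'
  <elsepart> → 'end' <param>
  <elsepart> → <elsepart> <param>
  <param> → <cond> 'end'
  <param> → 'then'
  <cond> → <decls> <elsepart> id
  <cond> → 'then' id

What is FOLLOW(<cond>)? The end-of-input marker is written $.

{ 'else', 'end', 'then', id }

In <decls> → <cond> <decls> 'end': add FIRST(<decls> 'end') = { 'else', 'end', 'then', id }.
In <param> → <cond> 'end': add FIRST('end') = { 'end' }.
Union: FOLLOW(<cond>) = { 'else', 'end', 'then', id }.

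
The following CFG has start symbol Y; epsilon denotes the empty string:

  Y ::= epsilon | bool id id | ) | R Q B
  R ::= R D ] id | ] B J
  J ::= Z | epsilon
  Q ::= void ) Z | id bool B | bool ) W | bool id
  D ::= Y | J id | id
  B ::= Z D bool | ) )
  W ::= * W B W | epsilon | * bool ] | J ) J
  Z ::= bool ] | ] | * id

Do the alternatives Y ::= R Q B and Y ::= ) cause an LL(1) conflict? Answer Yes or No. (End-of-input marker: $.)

FIRST(R Q B) = { ] } and FIRST()) = { ) }.
The FIRST sets are disjoint and neither alternative is nullable — no conflict.

No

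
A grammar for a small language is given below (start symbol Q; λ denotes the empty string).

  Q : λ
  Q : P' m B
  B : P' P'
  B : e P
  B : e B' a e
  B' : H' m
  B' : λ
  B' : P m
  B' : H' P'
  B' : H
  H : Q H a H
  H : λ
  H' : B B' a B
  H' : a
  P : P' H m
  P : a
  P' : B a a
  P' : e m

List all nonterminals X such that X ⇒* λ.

Directly nullable (have an λ-production): Q, B', H.
No other nonterminal has a production whose RHS symbols are all nullable.

{ B', H, Q }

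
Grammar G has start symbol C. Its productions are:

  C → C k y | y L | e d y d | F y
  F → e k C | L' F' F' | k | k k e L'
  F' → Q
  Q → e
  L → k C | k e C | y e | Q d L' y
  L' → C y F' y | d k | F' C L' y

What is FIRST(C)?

From C → C k y: add FIRST(C) = { d, e, k, y }.
C → y L contributes {y}.
C → e d y d contributes {e}.
From C → F y: add FIRST(F) = { d, e, k, y }.
Union: FIRST(C) = { d, e, k, y }.

{ d, e, k, y }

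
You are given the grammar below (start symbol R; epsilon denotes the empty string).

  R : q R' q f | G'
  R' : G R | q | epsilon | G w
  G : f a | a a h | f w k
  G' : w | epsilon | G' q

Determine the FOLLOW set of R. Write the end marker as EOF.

{ EOF, q }

R is the start symbol, so EOF ∈ FOLLOW(R).
In R' : G R: R is at the end, add FOLLOW(R') = { q }.
Union: FOLLOW(R) = { EOF, q }.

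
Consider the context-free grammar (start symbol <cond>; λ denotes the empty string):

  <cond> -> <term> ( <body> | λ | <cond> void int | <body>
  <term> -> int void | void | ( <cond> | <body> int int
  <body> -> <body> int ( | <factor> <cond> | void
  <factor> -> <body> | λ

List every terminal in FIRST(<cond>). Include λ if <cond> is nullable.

{ (, int, void, λ }

From <cond> -> <term> ( <body>: add FIRST(<term>) = { (, int, void }.
<cond> -> λ contributes λ.
From <cond> -> <cond> void int: <cond> nullable, take FIRST(<cond>) ∪ {void} = { (, int, void }.
From <cond> -> <body>: add FIRST(<body>) = { (, int, void, λ } (including λ since <body> is nullable).
Union: FIRST(<cond>) = { (, int, void, λ }.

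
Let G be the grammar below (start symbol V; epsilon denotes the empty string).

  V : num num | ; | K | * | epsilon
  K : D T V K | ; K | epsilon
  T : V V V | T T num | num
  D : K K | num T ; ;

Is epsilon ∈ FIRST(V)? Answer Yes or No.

Yes

V has an epsilon-production, so V ⇒ epsilon.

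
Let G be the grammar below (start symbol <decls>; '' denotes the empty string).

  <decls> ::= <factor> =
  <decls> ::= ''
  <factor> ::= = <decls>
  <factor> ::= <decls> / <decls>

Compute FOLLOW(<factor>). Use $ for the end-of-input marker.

In <decls> ::= <factor> =: add FIRST(=) = { = }.
Union: FOLLOW(<factor>) = { = }.

{ = }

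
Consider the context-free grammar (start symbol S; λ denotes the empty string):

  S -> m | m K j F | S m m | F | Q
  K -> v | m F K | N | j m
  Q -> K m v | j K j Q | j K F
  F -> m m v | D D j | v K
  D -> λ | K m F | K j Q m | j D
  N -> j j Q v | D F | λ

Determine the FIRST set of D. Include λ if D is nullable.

{ j, m, v, λ }

D -> λ contributes λ.
From D -> K m F: K nullable, take FIRST(K) ∪ {m} = { j, m, v }.
From D -> K j Q m: K nullable, take FIRST(K) ∪ {j} = { j, m, v }.
D -> j D contributes {j}.
Union: FIRST(D) = { j, m, v, λ }.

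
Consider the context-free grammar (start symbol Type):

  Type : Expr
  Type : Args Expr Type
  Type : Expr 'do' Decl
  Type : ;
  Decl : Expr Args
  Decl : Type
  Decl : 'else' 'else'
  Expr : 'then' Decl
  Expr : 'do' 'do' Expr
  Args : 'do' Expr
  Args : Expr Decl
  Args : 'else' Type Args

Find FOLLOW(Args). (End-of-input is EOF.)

{ EOF, 'do', 'else', 'then', ; }

In Type : Args Expr Type: add FIRST(Expr Type) = { 'do', 'then' }.
In Decl : Expr Args: Args is at the end, add FOLLOW(Decl) = { EOF, 'do', 'else', 'then', ; }.
In Args : 'else' Type Args: Args is at the end, add FOLLOW(Args) = { EOF, 'do', 'else', 'then', ; }.
Union: FOLLOW(Args) = { EOF, 'do', 'else', 'then', ; }.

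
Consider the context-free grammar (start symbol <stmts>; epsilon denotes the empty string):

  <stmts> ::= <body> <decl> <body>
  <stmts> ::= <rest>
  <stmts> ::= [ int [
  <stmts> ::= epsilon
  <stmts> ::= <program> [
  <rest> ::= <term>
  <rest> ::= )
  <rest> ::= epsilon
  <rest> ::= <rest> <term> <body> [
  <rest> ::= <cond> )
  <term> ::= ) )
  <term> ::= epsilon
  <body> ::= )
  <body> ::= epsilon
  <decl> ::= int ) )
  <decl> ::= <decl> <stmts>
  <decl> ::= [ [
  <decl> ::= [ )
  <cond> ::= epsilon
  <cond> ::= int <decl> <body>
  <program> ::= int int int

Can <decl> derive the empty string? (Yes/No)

No

Nullable nonterminals: <body>, <cond>, <rest>, <stmts>, <term>.
No production of <decl> has an RHS whose symbols are all nullable, so <decl> is not nullable.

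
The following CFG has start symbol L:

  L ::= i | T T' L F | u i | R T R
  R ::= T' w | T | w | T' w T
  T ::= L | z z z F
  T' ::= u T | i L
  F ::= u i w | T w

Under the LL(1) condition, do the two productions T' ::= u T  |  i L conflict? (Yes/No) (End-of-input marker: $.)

FIRST(u T) = { u } and FIRST(i L) = { i }.
The FIRST sets are disjoint and neither alternative is nullable — no conflict.

No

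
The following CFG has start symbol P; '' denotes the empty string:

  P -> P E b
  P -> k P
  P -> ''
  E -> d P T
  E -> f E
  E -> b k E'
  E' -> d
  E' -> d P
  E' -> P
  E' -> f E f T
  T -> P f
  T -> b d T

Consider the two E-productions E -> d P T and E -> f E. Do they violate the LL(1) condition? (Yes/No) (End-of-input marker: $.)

No

FIRST(d P T) = { d } and FIRST(f E) = { f }.
The FIRST sets are disjoint and neither alternative is nullable — no conflict.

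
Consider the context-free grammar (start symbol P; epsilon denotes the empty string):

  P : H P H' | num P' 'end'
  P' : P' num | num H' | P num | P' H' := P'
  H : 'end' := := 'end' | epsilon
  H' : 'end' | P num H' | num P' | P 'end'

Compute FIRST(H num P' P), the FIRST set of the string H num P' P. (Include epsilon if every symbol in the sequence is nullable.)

Add FIRST(H)\{epsilon} = { 'end' }; H is nullable, continue.
num is a terminal; add {num} and stop.

{ 'end', num }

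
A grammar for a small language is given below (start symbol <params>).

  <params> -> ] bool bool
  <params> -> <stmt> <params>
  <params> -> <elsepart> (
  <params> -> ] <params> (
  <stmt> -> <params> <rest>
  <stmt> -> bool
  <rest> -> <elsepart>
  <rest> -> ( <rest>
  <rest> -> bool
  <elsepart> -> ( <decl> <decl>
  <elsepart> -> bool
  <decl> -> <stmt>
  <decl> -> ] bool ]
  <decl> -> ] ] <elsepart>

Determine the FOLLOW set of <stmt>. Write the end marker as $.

In <params> -> <stmt> <params>: add FIRST(<params>) = { (, ], bool }.
In <decl> -> <stmt>: <stmt> is at the end, add FOLLOW(<decl>) = { (, ], bool }.
Union: FOLLOW(<stmt>) = { (, ], bool }.

{ (, ], bool }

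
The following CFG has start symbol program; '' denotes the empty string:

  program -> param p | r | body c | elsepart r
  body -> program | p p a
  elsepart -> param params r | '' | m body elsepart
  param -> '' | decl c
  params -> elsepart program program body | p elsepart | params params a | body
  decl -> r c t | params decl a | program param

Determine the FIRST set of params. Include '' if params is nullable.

From params -> elsepart program program body: elsepart nullable, take FIRST(elsepart) ∪ FIRST(program) = { m, p, r }.
params -> p elsepart contributes {p}.
From params -> params params a: add FIRST(params) = { m, p, r }.
From params -> body: add FIRST(body) = { m, p, r }.
Union: FIRST(params) = { m, p, r }.

{ m, p, r }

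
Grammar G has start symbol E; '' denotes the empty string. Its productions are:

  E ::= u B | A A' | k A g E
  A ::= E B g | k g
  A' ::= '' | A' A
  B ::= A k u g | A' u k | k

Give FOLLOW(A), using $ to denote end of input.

{ $, g, k, u }

In E ::= A A': add FIRST(A')\{''} = { k, u }.
  Since A' is nullable, also add FOLLOW(E) = { $, k, u }.
In E ::= k A g E: add FIRST(g E) = { g }.
In A' ::= A' A: A is at the end, add FOLLOW(A') = { $, k, u }.
In B ::= A k u g: add FIRST(k u g) = { k }.
Union: FOLLOW(A) = { $, g, k, u }.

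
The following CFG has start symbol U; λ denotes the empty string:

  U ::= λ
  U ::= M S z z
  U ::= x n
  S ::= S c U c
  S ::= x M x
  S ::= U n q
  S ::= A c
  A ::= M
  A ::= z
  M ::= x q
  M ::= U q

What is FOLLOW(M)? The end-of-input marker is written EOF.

In U ::= M S z z: add FIRST(S z z) = { n, q, x, z }.
In S ::= x M x: add FIRST(x) = { x }.
In A ::= M: M is at the end, add FOLLOW(A) = { c }.
Union: FOLLOW(M) = { c, n, q, x, z }.

{ c, n, q, x, z }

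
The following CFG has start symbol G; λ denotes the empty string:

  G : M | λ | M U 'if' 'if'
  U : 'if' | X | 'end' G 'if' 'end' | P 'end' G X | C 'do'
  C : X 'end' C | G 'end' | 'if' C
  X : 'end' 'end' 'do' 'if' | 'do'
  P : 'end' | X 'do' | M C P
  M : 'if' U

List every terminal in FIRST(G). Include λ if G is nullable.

{ 'if', λ }

From G : M: add FIRST(M) = { 'if' }.
G : λ contributes λ.
From G : M U 'if' 'if': add FIRST(M) = { 'if' }.
Union: FIRST(G) = { 'if', λ }.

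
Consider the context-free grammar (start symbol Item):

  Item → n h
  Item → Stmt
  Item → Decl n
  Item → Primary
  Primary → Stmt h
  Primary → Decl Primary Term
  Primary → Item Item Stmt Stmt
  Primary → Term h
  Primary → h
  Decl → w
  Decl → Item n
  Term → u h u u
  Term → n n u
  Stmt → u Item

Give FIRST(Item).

Item → n h contributes {n}.
From Item → Stmt: add FIRST(Stmt) = { u }.
From Item → Decl n: add FIRST(Decl) = { h, n, u, w }.
From Item → Primary: add FIRST(Primary) = { h, n, u, w }.
Union: FIRST(Item) = { h, n, u, w }.

{ h, n, u, w }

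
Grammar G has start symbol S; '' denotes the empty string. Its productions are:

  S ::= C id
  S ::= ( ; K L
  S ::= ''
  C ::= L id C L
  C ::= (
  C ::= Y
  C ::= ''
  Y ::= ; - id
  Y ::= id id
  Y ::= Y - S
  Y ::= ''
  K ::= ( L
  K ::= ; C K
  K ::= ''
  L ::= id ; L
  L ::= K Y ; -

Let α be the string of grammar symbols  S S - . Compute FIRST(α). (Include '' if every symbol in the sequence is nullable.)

Add FIRST(S)\{''} = { (, -, ;, id }; S is nullable, continue.
Add FIRST(S)\{''} = { (, -, ;, id }; S is nullable, continue.
- is a terminal; add {-} and stop.

{ (, -, ;, id }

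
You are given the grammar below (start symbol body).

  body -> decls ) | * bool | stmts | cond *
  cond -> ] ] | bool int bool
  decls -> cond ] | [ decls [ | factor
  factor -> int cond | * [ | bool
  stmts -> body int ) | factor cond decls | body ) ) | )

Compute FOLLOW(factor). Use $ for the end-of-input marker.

{ $, ), [, ], bool, int }

In decls -> factor: factor is at the end, add FOLLOW(decls) = { $, ), [, int }.
In stmts -> factor cond decls: add FIRST(cond decls) = { ], bool }.
Union: FOLLOW(factor) = { $, ), [, ], bool, int }.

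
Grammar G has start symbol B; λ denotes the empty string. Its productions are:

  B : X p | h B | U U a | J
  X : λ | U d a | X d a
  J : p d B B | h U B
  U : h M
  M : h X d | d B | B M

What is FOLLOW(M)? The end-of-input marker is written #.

{ a, d, h, p }

In U : h M: M is at the end, add FOLLOW(U) = { a, d, h, p }.
In M : B M: M is at the end, add FOLLOW(M) = { a, d, h, p }.
Union: FOLLOW(M) = { a, d, h, p }.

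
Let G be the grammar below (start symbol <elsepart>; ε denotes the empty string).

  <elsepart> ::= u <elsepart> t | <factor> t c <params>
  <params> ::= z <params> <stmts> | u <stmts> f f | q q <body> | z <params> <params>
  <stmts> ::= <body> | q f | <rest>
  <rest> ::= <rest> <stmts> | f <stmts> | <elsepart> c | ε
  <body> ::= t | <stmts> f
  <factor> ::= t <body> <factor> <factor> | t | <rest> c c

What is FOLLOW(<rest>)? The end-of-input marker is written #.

{ #, c, f, q, t, u, z }

In <stmts> ::= <rest>: <rest> is at the end, add FOLLOW(<stmts>) = { #, c, f, q, t, u, z }.
In <rest> ::= <rest> <stmts>: add FIRST(<stmts>)\{ε} = { c, f, q, t, u }.
  Since <stmts> is nullable, also add FOLLOW(<rest>) = { #, c, f, q, t, u, z }.
In <factor> ::= <rest> c c: add FIRST(c c) = { c }.
Union: FOLLOW(<rest>) = { #, c, f, q, t, u, z }.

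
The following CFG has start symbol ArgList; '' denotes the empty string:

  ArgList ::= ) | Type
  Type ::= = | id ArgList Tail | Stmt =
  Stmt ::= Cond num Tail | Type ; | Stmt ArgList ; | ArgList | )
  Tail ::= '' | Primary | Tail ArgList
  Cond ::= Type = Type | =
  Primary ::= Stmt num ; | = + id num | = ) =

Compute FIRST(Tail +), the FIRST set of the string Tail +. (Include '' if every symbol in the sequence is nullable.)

Add FIRST(Tail)\{''} = { ), =, id }; Tail is nullable, continue.
+ is a terminal; add {+} and stop.

{ ), +, =, id }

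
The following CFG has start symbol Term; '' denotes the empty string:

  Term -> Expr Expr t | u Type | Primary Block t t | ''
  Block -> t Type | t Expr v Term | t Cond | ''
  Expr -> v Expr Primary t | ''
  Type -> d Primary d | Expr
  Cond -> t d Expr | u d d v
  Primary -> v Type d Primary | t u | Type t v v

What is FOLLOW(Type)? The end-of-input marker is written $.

{ $, d, t }

In Term -> u Type: Type is at the end, add FOLLOW(Term) = { $, t }.
In Block -> t Type: Type is at the end, add FOLLOW(Block) = { t }.
In Primary -> v Type d Primary: add FIRST(d Primary) = { d }.
In Primary -> Type t v v: add FIRST(t v v) = { t }.
Union: FOLLOW(Type) = { $, d, t }.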